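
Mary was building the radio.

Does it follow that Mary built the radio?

no

'was building' is progressive; for an accomplishment like 'build the radio', it doesn't entail completion.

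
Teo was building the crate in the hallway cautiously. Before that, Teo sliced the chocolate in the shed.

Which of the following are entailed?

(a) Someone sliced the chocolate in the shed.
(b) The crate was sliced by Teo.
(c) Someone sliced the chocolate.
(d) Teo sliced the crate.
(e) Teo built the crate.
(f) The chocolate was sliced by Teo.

(a), (c), (f)

(a) Entailed — generalizing the agent leaves a sub-description the original still satisfies.
(b) Not entailed — Teo sliced the chocolate, not the crate; the crate belongs to the building event.
(c) Entailed — every conjunct here is already in the original slicing event.
(d) Not entailed — Teo sliced the chocolate, not the crate; the crate belongs to the building event.
(e) Not entailed — 'was building' is progressive on an accomplishment; it does not entail the completed 'built'.
(f) Entailed — dropping 'in the shed' leaves a sub-description the original still satisfies.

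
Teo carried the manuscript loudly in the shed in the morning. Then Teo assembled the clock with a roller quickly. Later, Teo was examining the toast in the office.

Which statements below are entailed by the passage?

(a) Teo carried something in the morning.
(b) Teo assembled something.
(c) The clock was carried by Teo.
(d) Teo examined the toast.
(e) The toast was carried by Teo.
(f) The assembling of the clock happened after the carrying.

(a) Entailed — every conjunct here is already in the original carrying event.
(b) Entailed — this follows by dropping conjuncts from the assembling event's description.
(c) Not entailed — Teo carried the manuscript, not the clock; the clock belongs to the assembling event.
(d) Entailed — 'examine' is an activity; 'was examining' entails that some examining happened, so 'examined' holds.
(e) Not entailed — Teo carried the manuscript, not the toast; the toast belongs to the examining event.
(f) Entailed — the narrative places the carrying before the assembling.

(a), (b), (d), (f)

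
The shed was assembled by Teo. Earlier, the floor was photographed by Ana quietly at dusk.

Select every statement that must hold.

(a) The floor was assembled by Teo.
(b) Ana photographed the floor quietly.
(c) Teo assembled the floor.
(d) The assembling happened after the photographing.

(a) Not entailed — Teo assembled the shed, not the floor; the floor belongs to the photographing event.
(b) Entailed — this follows by dropping conjuncts from the photographing event's description.
(c) Not entailed — Teo assembled the shed, not the floor; the floor belongs to the photographing event.
(d) Entailed — the narrative places the photographing before the assembling.

(b), (d)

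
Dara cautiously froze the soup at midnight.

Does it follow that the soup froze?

yes

'Dara froze the soup' is the causative; it entails the inchoative 'the soup froze'.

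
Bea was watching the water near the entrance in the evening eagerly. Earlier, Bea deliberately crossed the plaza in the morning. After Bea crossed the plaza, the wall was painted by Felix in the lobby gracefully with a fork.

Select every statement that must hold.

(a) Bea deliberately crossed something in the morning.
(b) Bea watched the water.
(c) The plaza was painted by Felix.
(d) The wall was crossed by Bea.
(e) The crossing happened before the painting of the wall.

(a), (b), (e)

(a) Entailed — the original entails any weakening of itself; this just generalizes the patient.
(b) Entailed — 'watch' is an activity; 'was watching' entails that some watching happened, so 'watched' holds.
(c) Not entailed — Felix painted the wall, not the plaza; the plaza belongs to the crossing event.
(d) Not entailed — Bea crossed the plaza, not the wall; the wall belongs to the painting event.
(e) Entailed — the narrative places the crossing before the painting.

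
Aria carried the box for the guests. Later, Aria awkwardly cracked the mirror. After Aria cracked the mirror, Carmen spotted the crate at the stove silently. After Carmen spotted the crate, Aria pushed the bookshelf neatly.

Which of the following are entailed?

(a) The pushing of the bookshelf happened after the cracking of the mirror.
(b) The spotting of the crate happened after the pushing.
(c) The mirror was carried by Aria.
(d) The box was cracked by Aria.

(a)

(a) Entailed — the narrative places the cracking before the pushing.
(b) Not entailed — the narrative places the spotting before the pushing, not after.
(c) Not entailed — Aria carried the box, not the mirror; the mirror belongs to the cracking event.
(d) Not entailed — Aria cracked the mirror, not the box; the box belongs to the carrying event.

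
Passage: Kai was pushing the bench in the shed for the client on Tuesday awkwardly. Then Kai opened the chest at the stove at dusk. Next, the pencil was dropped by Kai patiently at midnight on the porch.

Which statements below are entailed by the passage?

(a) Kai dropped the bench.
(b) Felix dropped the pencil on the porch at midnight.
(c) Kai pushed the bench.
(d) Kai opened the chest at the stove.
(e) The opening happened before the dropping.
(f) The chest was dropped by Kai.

(a) Not entailed — Kai dropped the pencil, not the bench; the bench belongs to the pushing event.
(b) Not entailed — the passage has Kai dropping the pencil, not Felix.
(c) Entailed — 'push' is an activity; 'was pushing' entails that some pushing happened, so 'pushed' holds.
(d) Entailed — dropping 'at dusk' leaves a sub-description the original still satisfies.
(e) Entailed — the narrative places the opening before the dropping.
(f) Not entailed — Kai dropped the pencil, not the chest; the chest belongs to the opening event.

(c), (d), (e)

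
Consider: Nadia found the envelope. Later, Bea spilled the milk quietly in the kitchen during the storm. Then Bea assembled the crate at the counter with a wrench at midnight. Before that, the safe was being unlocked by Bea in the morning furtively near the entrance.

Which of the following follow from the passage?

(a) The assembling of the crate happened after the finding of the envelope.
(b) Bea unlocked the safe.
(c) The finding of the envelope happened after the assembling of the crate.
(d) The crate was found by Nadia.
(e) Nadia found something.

(a) Entailed — the narrative places the finding before the assembling.
(b) Not entailed — 'was unlocking' is progressive on an accomplishment; it does not entail the completed 'unlocked'.
(c) Not entailed — the narrative places the finding before the assembling, not after.
(d) Not entailed — Nadia found the envelope, not the crate; the crate belongs to the assembling event.
(e) Entailed — every conjunct here is already in the original finding event.

(a), (e)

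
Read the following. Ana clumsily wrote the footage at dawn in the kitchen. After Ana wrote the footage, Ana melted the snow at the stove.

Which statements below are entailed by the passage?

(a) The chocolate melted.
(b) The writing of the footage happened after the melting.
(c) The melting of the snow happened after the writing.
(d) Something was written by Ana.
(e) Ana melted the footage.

(c), (d)

(a) Not entailed — the snow is what melted, not the chocolate.
(b) Not entailed — the narrative places the writing before the melting, not after.
(c) Entailed — the narrative places the writing before the melting.
(d) Entailed — this follows by dropping conjuncts from the writing event's description.
(e) Not entailed — Ana melted the snow, not the footage; the footage belongs to the writing event.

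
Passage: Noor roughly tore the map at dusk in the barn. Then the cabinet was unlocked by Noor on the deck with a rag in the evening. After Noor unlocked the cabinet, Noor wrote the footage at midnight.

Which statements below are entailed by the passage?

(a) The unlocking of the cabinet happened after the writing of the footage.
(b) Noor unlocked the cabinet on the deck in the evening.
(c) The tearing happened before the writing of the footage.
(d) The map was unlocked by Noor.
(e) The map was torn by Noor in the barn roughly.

(b), (c), (e)

(a) Not entailed — the narrative places the unlocking before the writing, not after.
(b) Entailed — dropping 'with a rag' leaves a sub-description the original still satisfies.
(c) Entailed — the narrative places the tearing before the writing.
(d) Not entailed — Noor unlocked the cabinet, not the map; the map belongs to the tearing event.
(e) Entailed — this follows by dropping conjuncts from the tearing event's description.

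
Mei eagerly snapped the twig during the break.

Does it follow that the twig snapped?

yes

'Mei snapped the twig' is the causative; it entails the inchoative 'the twig snapped'.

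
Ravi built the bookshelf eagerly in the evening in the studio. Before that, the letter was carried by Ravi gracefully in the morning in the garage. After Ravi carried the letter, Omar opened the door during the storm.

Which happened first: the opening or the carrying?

The connectives place the carrying before the opening.

the carrying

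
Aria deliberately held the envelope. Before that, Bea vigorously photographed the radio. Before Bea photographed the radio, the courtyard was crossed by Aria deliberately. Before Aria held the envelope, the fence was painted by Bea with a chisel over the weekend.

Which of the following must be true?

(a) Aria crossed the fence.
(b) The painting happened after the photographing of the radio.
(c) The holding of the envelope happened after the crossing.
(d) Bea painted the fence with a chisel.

(c), (d)

(a) Not entailed — Aria crossed the courtyard, not the fence; the fence belongs to the painting event.
(b) Not entailed — the narrative doesn't order the photographing relative to the painting.
(c) Entailed — the narrative places the crossing before the holding.
(d) Entailed — this follows by dropping conjuncts from the painting event's description.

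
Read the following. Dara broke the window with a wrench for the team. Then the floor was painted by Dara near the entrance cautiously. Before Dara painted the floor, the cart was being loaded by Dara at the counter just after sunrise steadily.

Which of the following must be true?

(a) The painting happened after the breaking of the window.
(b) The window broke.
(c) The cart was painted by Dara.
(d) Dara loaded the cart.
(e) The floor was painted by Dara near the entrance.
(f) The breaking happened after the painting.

(a) Entailed — the narrative places the breaking before the painting.
(b) Entailed — 'Dara broke the window' is causative; it entails the inchoative 'the window broke'.
(c) Not entailed — Dara painted the floor, not the cart; the cart belongs to the loading event.
(d) Not entailed — 'was loading' is progressive on an accomplishment; it does not entail the completed 'loaded'.
(e) Entailed — this follows by dropping conjuncts from the painting event's description.
(f) Not entailed — the narrative places the breaking before the painting, not after.

(a), (b), (e)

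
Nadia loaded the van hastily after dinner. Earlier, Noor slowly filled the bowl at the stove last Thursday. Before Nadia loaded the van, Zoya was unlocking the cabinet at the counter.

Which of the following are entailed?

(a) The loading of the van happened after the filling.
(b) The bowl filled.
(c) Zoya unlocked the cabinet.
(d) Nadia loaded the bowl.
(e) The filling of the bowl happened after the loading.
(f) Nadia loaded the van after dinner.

(a), (b), (f)

(a) Entailed — the narrative places the filling before the loading.
(b) Entailed — 'Noor filled the bowl' is causative; it entails the inchoative 'the bowl filled'.
(c) Not entailed — 'was unlocking' is progressive on an accomplishment; it does not entail the completed 'unlocked'.
(d) Not entailed — Nadia loaded the van, not the bowl; the bowl belongs to the filling event.
(e) Not entailed — the narrative places the filling before the loading, not after.
(f) Entailed — the original entails any weakening of itself; this just drops 'hastily'.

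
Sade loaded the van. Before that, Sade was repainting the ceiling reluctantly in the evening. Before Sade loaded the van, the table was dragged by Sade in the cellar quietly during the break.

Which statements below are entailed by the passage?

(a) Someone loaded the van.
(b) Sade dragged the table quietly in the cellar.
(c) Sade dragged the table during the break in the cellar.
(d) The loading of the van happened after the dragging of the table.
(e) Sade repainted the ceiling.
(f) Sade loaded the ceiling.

(a), (b), (c), (d)

(a) Entailed — this follows by dropping conjuncts from the loading event's description.
(b) Entailed — the original entails any weakening of itself; this just drops 'during the break'.
(c) Entailed — every conjunct here is already in the original dragging event.
(d) Entailed — the narrative places the dragging before the loading.
(e) Not entailed — 'was repainting' is progressive on an accomplishment; it does not entail the completed 'repainted'.
(f) Not entailed — Sade loaded the van, not the ceiling; the ceiling belongs to the repainting event.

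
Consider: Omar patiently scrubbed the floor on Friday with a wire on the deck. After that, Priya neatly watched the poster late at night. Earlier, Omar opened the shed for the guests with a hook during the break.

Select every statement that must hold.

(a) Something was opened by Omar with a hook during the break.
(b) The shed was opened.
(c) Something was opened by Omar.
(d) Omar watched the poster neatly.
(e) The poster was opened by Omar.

(a) Entailed — dropping 'for the guests' and generalizing the patient leaves a sub-description the original still satisfies.
(b) Entailed — dropping 'for the guests', 'with a hook', 'during the break' and generalizing the agent leaves a sub-description the original still satisfies.
(c) Entailed — dropping 'for the guests', 'with a hook', 'during the break' and generalizing the patient leaves a sub-description the original still satisfies.
(d) Not entailed — the passage has Priya watching the poster, not Omar.
(e) Not entailed — Omar opened the shed, not the poster; the poster belongs to the watching event.

(a), (b), (c)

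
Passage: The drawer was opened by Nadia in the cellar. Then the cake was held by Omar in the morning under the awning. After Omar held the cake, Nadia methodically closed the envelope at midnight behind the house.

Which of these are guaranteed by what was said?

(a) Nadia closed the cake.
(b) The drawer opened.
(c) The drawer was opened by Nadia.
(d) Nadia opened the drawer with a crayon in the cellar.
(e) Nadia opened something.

(b), (c), (e)

(a) Not entailed — Nadia closed the envelope, not the cake; the cake belongs to the holding event.
(b) Entailed — 'Nadia opened the drawer' is causative; it entails the inchoative 'the drawer opened'.
(c) Entailed — this follows by dropping conjuncts from the opening event's description.
(d) Not entailed — 'with a crayon' adds information not in the original event.
(e) Entailed — this follows by dropping conjuncts from the opening event's description.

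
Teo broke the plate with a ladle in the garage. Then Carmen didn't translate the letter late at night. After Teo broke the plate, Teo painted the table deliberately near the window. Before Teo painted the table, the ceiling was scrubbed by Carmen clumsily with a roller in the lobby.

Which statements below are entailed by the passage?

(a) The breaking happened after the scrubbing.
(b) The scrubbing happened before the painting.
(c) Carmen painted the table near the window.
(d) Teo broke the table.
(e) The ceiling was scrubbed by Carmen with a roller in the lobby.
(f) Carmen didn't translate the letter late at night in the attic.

(a) Not entailed — the narrative doesn't order the scrubbing relative to the breaking.
(b) Entailed — the narrative places the scrubbing before the painting.
(c) Not entailed — the passage has Teo painting the table, not Carmen.
(d) Not entailed — Teo broke the plate, not the table; the table belongs to the painting event.
(e) Entailed — the original entails any weakening of itself; this just drops 'clumsily'.
(f) Entailed — under negation, adding a further restriction is entailed: if no such translating event occurred, none occurred in the attic either.

(b), (e), (f)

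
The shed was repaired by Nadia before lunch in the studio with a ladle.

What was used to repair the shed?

'with a ladle' marks the instrument of the repairing event.

a ladle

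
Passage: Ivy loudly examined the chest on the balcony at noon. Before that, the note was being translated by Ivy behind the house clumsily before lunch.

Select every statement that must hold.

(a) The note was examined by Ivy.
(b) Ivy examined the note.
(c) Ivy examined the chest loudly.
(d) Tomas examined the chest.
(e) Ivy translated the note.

(a) Not entailed — Ivy examined the chest, not the note; the note belongs to the translating event.
(b) Not entailed — Ivy examined the chest, not the note; the note belongs to the translating event.
(c) Entailed — the original entails any weakening of itself; this just drops 'on the balcony', 'at noon'.
(d) Not entailed — the passage has Ivy examining the chest, not Tomas.
(e) Not entailed — 'was translating' is progressive on an accomplishment; it does not entail the completed 'translated'.

(c)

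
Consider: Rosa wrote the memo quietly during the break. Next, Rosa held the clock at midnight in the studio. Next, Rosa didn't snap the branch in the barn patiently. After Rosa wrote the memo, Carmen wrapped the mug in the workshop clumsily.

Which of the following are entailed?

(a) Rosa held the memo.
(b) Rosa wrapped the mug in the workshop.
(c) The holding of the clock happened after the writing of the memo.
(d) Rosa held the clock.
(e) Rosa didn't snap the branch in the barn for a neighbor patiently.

(a) Not entailed — Rosa held the clock, not the memo; the memo belongs to the writing event.
(b) Not entailed — the passage has Carmen wrapping the mug, not Rosa.
(c) Entailed — the narrative places the writing before the holding.
(d) Entailed — every conjunct here is already in the original holding event.
(e) Entailed — under negation, adding a further restriction is entailed: if no such snapping event occurred, none occurred for a neighbor either.

(c), (d), (e)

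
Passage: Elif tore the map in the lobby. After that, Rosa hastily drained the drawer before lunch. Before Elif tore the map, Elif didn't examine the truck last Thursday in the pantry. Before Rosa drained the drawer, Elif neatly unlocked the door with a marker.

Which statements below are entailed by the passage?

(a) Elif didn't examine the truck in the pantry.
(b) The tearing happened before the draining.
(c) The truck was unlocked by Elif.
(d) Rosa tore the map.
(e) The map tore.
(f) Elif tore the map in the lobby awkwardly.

(b), (e)

(a) Not entailed — dropping 'last Thursday' under negation is not valid — the original leaves open that Elif examined the truck some other way.
(b) Entailed — the narrative places the tearing before the draining.
(c) Not entailed — Elif unlocked the door, not the truck; the truck belongs to the examining event.
(d) Not entailed — the passage has Elif tearing the map, not Rosa.
(e) Entailed — 'Elif tore the map' is causative; it entails the inchoative 'the map tore'.
(f) Not entailed — 'awkwardly' adds information not in the original event.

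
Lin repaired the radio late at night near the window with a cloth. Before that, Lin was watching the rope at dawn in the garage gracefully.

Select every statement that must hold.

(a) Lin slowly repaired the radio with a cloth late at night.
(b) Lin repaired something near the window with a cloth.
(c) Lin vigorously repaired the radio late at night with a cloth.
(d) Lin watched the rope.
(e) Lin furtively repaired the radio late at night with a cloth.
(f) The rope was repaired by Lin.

(a) Not entailed — 'slowly' adds information not in the original event.
(b) Entailed — this follows by dropping conjuncts from the repairing event's description.
(c) Not entailed — 'vigorously' adds information not in the original event.
(d) Entailed — 'watch' is an activity; 'was watching' entails that some watching happened, so 'watched' holds.
(e) Not entailed — 'furtively' adds information not in the original event.
(f) Not entailed — Lin repaired the radio, not the rope; the rope belongs to the watching event.

(b), (d)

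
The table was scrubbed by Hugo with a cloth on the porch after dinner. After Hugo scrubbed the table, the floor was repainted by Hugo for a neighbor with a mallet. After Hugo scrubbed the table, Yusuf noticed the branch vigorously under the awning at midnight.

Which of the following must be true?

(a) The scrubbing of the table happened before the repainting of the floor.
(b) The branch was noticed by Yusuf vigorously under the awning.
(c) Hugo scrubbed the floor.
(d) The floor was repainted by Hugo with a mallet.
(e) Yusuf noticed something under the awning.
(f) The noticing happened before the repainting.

(a), (b), (d), (e)

(a) Entailed — the narrative places the scrubbing before the repainting.
(b) Entailed — every conjunct here is already in the original noticing event.
(c) Not entailed — Hugo scrubbed the table, not the floor; the floor belongs to the repainting event.
(d) Entailed — dropping 'for a neighbor' leaves a sub-description the original still satisfies.
(e) Entailed — dropping 'vigorously', 'at midnight' and generalizing the patient leaves a sub-description the original still satisfies.
(f) Not entailed — the narrative doesn't order the noticing relative to the repainting.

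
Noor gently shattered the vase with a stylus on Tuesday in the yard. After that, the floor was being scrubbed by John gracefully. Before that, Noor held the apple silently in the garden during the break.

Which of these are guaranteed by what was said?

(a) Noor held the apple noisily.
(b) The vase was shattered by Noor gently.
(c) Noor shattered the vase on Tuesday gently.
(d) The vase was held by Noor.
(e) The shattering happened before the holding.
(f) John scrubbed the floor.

(b), (c), (f)

(a) Not entailed — 'noisily' adds a manner not in (and inconsistent with) the original.
(b) Entailed — the original entails any weakening of itself; this just drops 'on Tuesday', 'in the yard', 'with a stylus'.
(c) Entailed — this follows by dropping conjuncts from the shattering event's description.
(d) Not entailed — Noor held the apple, not the vase; the vase belongs to the shattering event.
(e) Not entailed — the narrative doesn't order the shattering relative to the holding.
(f) Entailed — 'scrub' is an activity; 'was scrubbing' entails that some scrubbing happened, so 'scrubbed' holds.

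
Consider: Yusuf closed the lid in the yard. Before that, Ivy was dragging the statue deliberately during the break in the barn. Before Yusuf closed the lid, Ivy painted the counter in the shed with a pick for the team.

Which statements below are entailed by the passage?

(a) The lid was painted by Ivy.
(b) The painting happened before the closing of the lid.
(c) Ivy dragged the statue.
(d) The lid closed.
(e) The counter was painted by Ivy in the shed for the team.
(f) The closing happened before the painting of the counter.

(b), (c), (d), (e)

(a) Not entailed — Ivy painted the counter, not the lid; the lid belongs to the closing event.
(b) Entailed — the narrative places the painting before the closing.
(c) Entailed — 'drag' is an activity; 'was dragging' entails that some dragging happened, so 'dragged' holds.
(d) Entailed — 'Yusuf closed the lid' is causative; it entails the inchoative 'the lid closed'.
(e) Entailed — the original entails any weakening of itself; this just drops 'with a pick'.
(f) Not entailed — the narrative places the painting before the closing, not after.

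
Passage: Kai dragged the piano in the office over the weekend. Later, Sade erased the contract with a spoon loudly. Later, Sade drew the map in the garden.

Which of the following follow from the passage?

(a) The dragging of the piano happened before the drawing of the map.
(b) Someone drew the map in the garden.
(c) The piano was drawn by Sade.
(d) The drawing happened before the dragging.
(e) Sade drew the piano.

(a), (b)

(a) Entailed — the narrative places the dragging before the drawing.
(b) Entailed — this follows by dropping conjuncts from the drawing event's description.
(c) Not entailed — Sade drew the map, not the piano; the piano belongs to the dragging event.
(d) Not entailed — the narrative places the dragging before the drawing, not after.
(e) Not entailed — Sade drew the map, not the piano; the piano belongs to the dragging event.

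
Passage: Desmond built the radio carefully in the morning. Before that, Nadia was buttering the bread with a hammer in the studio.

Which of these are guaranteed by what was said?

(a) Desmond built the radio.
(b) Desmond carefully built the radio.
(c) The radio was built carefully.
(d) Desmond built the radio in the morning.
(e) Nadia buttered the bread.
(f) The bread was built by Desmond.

(a), (b), (c), (d)

(a) Entailed — the original entails any weakening of itself; this just drops 'in the morning', 'carefully'.
(b) Entailed — every conjunct here is already in the original building event.
(c) Entailed — the original entails any weakening of itself; this just drops 'in the morning' and generalizes the agent.
(d) Entailed — this follows by dropping conjuncts from the building event's description.
(e) Not entailed — 'was buttering' is progressive on an accomplishment; it does not entail the completed 'buttered'.
(f) Not entailed — Desmond built the radio, not the bread; the bread belongs to the buttering event.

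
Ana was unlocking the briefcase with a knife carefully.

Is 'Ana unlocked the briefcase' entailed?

no

'was unlocking' is progressive; for an accomplishment like 'unlock the briefcase', it doesn't entail completion.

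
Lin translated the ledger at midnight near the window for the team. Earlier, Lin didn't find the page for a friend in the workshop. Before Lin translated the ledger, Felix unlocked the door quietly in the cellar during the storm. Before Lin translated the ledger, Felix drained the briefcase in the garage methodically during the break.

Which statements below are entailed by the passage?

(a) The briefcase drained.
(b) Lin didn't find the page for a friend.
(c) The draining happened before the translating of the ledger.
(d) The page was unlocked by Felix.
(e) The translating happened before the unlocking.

(a), (c)

(a) Entailed — 'Felix drained the briefcase' is causative; it entails the inchoative 'the briefcase drained'.
(b) Not entailed — dropping 'in the workshop' under negation is not valid — the original leaves open that Lin found the page some other way.
(c) Entailed — the narrative places the draining before the translating.
(d) Not entailed — Felix unlocked the door, not the page; the page belongs to the finding event.
(e) Not entailed — the narrative places the unlocking before the translating, not after.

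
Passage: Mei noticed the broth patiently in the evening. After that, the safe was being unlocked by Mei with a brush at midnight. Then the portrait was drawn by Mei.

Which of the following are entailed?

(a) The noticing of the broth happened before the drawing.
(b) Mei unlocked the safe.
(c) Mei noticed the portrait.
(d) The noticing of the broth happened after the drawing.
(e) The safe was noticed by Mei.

(a) Entailed — the narrative places the noticing before the drawing.
(b) Not entailed — 'was unlocking' is progressive on an accomplishment; it does not entail the completed 'unlocked'.
(c) Not entailed — Mei noticed the broth, not the portrait; the portrait belongs to the drawing event.
(d) Not entailed — the narrative places the noticing before the drawing, not after.
(e) Not entailed — Mei noticed the broth, not the safe; the safe belongs to the unlocking event.

(a)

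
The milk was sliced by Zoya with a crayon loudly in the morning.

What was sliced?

the milk

'the milk' marks the patient of the slicing event.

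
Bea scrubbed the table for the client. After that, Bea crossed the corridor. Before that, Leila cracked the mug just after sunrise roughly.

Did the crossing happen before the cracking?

no

The narrative orders the cracking before the crossing.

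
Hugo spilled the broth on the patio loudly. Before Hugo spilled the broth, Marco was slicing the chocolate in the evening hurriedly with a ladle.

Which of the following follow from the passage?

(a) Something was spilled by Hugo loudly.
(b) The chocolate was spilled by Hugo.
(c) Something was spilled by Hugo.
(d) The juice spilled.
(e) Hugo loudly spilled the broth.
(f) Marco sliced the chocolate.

(a) Entailed — every conjunct here is already in the original spilling event.
(b) Not entailed — Hugo spilled the broth, not the chocolate; the chocolate belongs to the slicing event.
(c) Entailed — this follows by dropping conjuncts from the spilling event's description.
(d) Not entailed — the broth is what spilled, not the juice.
(e) Entailed — dropping 'on the patio' leaves a sub-description the original still satisfies.
(f) Not entailed — 'was slicing' is progressive on an accomplishment; it does not entail the completed 'sliced'.

(a), (c), (e)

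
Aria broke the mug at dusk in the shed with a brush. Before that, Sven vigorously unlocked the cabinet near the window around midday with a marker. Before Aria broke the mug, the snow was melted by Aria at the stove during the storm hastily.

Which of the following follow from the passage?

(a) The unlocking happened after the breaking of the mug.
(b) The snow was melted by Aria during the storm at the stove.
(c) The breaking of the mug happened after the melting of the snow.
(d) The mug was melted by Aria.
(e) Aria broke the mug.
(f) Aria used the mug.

(a) Not entailed — the narrative places the unlocking before the breaking, not after.
(b) Entailed — this follows by dropping conjuncts from the melting event's description.
(c) Entailed — the narrative places the melting before the breaking.
(d) Not entailed — Aria melted the snow, not the mug; the mug belongs to the breaking event.
(e) Entailed — dropping 'at dusk', 'with a brush', 'in the shed' leaves a sub-description the original still satisfies.
(f) Not entailed — the mug is the patient, not an instrument — Aria used a brush.

(b), (c), (e)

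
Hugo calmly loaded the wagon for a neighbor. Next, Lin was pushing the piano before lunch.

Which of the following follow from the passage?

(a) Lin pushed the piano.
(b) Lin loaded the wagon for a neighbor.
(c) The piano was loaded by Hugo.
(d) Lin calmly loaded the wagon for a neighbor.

(a) Entailed — 'push' is an activity; 'was pushing' entails that some pushing happened, so 'pushed' holds.
(b) Not entailed — the passage has Hugo loading the wagon, not Lin.
(c) Not entailed — Hugo loaded the wagon, not the piano; the piano belongs to the pushing event.
(d) Not entailed — the passage has Hugo loading the wagon, not Lin.

(a)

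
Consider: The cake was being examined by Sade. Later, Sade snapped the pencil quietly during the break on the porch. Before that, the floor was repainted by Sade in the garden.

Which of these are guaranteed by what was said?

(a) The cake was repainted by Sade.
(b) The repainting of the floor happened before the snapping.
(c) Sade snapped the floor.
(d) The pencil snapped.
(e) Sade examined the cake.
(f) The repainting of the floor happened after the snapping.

(a) Not entailed — Sade repainted the floor, not the cake; the cake belongs to the examining event.
(b) Entailed — the narrative places the repainting before the snapping.
(c) Not entailed — Sade snapped the pencil, not the floor; the floor belongs to the repainting event.
(d) Entailed — 'Sade snapped the pencil' is causative; it entails the inchoative 'the pencil snapped'.
(e) Entailed — 'examine' is an activity; 'was examining' entails that some examining happened, so 'examined' holds.
(f) Not entailed — the narrative places the repainting before the snapping, not after.

(b), (d), (e)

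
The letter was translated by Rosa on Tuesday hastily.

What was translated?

the letter

'the letter' marks the patient of the translating event.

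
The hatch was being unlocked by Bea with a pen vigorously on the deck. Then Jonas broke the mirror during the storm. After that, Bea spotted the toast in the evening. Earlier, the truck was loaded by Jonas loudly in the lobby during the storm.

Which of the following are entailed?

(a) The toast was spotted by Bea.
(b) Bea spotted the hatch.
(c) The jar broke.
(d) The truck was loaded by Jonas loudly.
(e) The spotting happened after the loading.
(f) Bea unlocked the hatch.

(a) Entailed — dropping 'in the evening' leaves a sub-description the original still satisfies.
(b) Not entailed — Bea spotted the toast, not the hatch; the hatch belongs to the unlocking event.
(c) Not entailed — the mirror is what broke, not the jar.
(d) Entailed — this follows by dropping conjuncts from the loading event's description.
(e) Entailed — the narrative places the loading before the spotting.
(f) Not entailed — 'was unlocking' is progressive on an accomplishment; it does not entail the completed 'unlocked'.

(a), (d), (e)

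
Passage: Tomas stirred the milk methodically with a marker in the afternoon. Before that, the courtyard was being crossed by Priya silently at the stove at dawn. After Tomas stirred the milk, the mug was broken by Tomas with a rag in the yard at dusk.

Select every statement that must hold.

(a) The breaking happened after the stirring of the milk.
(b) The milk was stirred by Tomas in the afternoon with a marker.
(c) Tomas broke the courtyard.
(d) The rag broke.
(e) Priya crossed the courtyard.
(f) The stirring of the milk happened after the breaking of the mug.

(a) Entailed — the narrative places the stirring before the breaking.
(b) Entailed — dropping 'methodically' leaves a sub-description the original still satisfies.
(c) Not entailed — Tomas broke the mug, not the courtyard; the courtyard belongs to the crossing event.
(d) Not entailed — the mug is what broke, not the rag.
(e) Not entailed — 'was crossing' is progressive on an accomplishment; it does not entail the completed 'crossed'.
(f) Not entailed — the narrative places the stirring before the breaking, not after.

(a), (b)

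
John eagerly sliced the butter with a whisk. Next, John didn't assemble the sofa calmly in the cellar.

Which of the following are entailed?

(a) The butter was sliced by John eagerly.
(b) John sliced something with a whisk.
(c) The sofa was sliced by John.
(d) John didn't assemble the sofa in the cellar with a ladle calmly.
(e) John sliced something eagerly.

(a), (b), (d), (e)

(a) Entailed — this follows by dropping conjuncts from the slicing event's description.
(b) Entailed — dropping 'eagerly' and generalizing the patient leaves a sub-description the original still satisfies.
(c) Not entailed — John sliced the butter, not the sofa; the sofa belongs to the assembling event.
(d) Entailed — under negation, adding a further restriction is entailed: if no such assembling event occurred, none occurred with a ladle either.
(e) Entailed — this follows by dropping conjuncts from the slicing event's description.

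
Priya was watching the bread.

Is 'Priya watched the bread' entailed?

'watch' is atelic; if Priya was watching the bread, then Priya watched the bread (for some time).

yes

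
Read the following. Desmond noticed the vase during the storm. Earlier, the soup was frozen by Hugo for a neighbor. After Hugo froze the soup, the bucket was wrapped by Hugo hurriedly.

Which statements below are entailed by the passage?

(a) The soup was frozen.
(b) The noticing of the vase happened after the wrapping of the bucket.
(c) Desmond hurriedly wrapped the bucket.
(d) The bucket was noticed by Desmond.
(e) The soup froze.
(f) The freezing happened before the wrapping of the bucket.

(a) Entailed — dropping 'for a neighbor' and generalizing the agent leaves a sub-description the original still satisfies.
(b) Not entailed — the narrative doesn't order the wrapping relative to the noticing.
(c) Not entailed — the passage has Hugo wrapping the bucket, not Desmond.
(d) Not entailed — Desmond noticed the vase, not the bucket; the bucket belongs to the wrapping event.
(e) Entailed — 'Hugo froze the soup' is causative; it entails the inchoative 'the soup froze'.
(f) Entailed — the narrative places the freezing before the wrapping.

(a), (e), (f)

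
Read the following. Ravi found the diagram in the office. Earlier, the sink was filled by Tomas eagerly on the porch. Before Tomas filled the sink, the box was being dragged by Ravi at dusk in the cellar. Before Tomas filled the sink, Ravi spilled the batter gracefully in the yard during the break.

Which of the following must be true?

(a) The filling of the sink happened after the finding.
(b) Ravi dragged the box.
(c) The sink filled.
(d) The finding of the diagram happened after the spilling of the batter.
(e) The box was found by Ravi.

(a) Not entailed — the narrative places the filling before the finding, not after.
(b) Entailed — 'drag' is an activity; 'was dragging' entails that some dragging happened, so 'dragged' holds.
(c) Entailed — 'Tomas filled the sink' is causative; it entails the inchoative 'the sink filled'.
(d) Entailed — the narrative places the spilling before the finding.
(e) Not entailed — Ravi found the diagram, not the box; the box belongs to the dragging event.

(b), (c), (d)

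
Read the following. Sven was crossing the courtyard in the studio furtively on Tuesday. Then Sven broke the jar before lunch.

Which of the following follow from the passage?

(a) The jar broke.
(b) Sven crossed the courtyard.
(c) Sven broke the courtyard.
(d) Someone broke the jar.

(a) Entailed — 'Sven broke the jar' is causative; it entails the inchoative 'the jar broke'.
(b) Not entailed — 'was crossing' is progressive on an accomplishment; it does not entail the completed 'crossed'.
(c) Not entailed — Sven broke the jar, not the courtyard; the courtyard belongs to the crossing event.
(d) Entailed — this follows by dropping conjuncts from the breaking event's description.

(a), (d)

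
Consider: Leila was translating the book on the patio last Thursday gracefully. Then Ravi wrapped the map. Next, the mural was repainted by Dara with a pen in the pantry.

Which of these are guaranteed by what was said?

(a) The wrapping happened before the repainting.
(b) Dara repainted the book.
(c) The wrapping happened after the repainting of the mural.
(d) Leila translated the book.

(a) Entailed — the narrative places the wrapping before the repainting.
(b) Not entailed — Dara repainted the mural, not the book; the book belongs to the translating event.
(c) Not entailed — the narrative places the wrapping before the repainting, not after.
(d) Not entailed — 'was translating' is progressive on an accomplishment; it does not entail the completed 'translated'.

(a)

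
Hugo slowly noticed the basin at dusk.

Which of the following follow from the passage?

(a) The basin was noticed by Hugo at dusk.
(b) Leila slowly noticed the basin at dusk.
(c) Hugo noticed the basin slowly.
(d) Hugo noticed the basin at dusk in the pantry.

(a) Entailed — every conjunct here is already in the original noticing event.
(b) Not entailed — the passage has Hugo noticing the basin, not Leila.
(c) Entailed — this follows by dropping conjuncts from the noticing event's description.
(d) Not entailed — 'in the pantry' adds information not in the original event.

(a), (c)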